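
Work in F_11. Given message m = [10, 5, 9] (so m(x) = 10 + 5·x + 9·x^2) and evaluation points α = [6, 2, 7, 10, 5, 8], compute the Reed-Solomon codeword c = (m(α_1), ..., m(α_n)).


c = [1, 1, 2, 3, 7, 10]

Message polynomial: m(x) = 10 + 5·x + 9·x^2 (mod 11).
For each evaluation point α_i, compute m(α_i) mod 11:
  α_1 = 6: Horner steps 9 → 4 → 1, so m(6) = 1.
  α_2 = 2: Horner steps 9 → 1 → 1, so m(2) = 1.
  α_3 = 7: Horner steps 9 → 2 → 2, so m(7) = 2.
  α_4 = 10: Horner steps 9 → 7 → 3, so m(10) = 3.
  α_5 = 5: Horner steps 9 → 6 → 7, so m(5) = 7.
  α_6 = 8: Horner steps 9 → 0 → 10, so m(8) = 10.
Codeword c = [1, 1, 2, 3, 7, 10] ∈ F_11^6.


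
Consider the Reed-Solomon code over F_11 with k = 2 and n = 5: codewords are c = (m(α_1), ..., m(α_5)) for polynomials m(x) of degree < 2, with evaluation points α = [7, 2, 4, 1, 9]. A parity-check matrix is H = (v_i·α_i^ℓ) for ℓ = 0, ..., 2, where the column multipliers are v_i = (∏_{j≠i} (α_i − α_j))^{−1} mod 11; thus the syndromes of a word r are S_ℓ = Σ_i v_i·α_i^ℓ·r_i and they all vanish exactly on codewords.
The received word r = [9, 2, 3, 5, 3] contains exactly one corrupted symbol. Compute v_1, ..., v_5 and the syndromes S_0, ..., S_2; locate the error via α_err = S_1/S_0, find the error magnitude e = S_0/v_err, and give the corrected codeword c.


S = (9, 3, 1), error at position 3, error magnitude e = 7, c = [9, 2, 7, 5, 3].

Step 1: column multipliers v_i = (∏_{j≠i}(α_i − α_j))^{−1} mod 11.
  i = 1 (α = 7): (7−2)(7−4)(7−1)(7−9) = 5·3·6·(−2) = −180 ≡ 7, so v_1 = 7^{−1} = 8 (mod 11).
  i = 2 (α = 2): (2−7)(2−4)(2−1)(2−9) = (−5)·(−2)·1·(−7) = −70 ≡ 7, so v_2 = 7^{−1} = 8 (mod 11).
  i = 3 (α = 4): (4−7)(4−2)(4−1)(4−9) = (−3)·2·3·(−5) = 90 ≡ 2, so v_3 = 2^{−1} = 6 (mod 11).
  i = 4 (α = 1): (1−7)(1−2)(1−4)(1−9) = (−6)·(−1)·(−3)·(−8) = 144 ≡ 1, so v_4 = 1^{−1} = 1 (mod 11).
  i = 5 (α = 9): (9−7)(9−2)(9−4)(9−1) = 2·7·5·8 = 560 ≡ 10, so v_5 = 10^{−1} = 10 (mod 11).
  v = [8, 8, 6, 1, 10].
Step 2: syndromes of r = [9, 2, 3, 5, 3] (all sums mod 11).
  S_0 = Σ v_i r_i = 8·9 + 8·2 + 6·3 + 1·5 + 10·3 = 141 ≡ 9.
  S_1 = Σ v_i α_i r_i = 8·7·9 + 8·2·2 + 6·4·3 + 1·1·5 + 10·9·3 = 883 ≡ 3.
  α_i^2 mod 11 = [5, 4, 5, 1, 4].
  S_2 = Σ v_i α_i^2 r_i = 8·5·9 + 8·4·2 + 6·5·3 + 1·1·5 + 10·4·3 = 639 ≡ 1.
  S = (9, 3, 1) ≠ 0, so r is not a codeword (an error is present).
Step 3: locate the error. For a single error e at position i, S_ℓ = v_i·e·α_i^ℓ, so α_err = S_1/S_0.
  S_0^{−1} = 9^{−1} = 5 (mod 11), so α_err = 3·5 = 15 ≡ 4 = α_3. Error position i = 3.
  Consistency check: S_2/S_1 = 1·4 = 4 ≡ 4 = α_err ✓ (single-error assumption holds).
Step 4: error magnitude e = S_0/v_3 = S_0·∏_{j≠3}(α_3 − α_j) = 9·2 = 18 ≡ 7 (mod 11).
Step 5: correct position 3: c_3 = r_3 − e = 3 − 7 ≡ 7 (mod 11). Hence c = [9, 2, 7, 5, 3].
  Check: interpolating c through the α_i gives m(x) = 8 + 8·x (degree < 2) with m(α_i) = c_i for every i, so c is indeed a codeword.


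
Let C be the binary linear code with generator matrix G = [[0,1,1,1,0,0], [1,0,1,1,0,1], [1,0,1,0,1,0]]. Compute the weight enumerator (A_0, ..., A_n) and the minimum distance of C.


Weight distribution: A_0 = 1, A_3 = 4, A_4 = 3. Minimum distance d = 3.

Enumerate all 2^3 = 8 messages m ∈ F_2^3.
For each, compute codeword c = mG in F_2^6, then tally its weight.
  m = 000 → c = 000000, weight = 0.
  m = 100 → c = 011100, weight = 3.
  m = 010 → c = 101101, weight = 4.
  m = 110 → c = 110001, weight = 3.
  m = 001 → c = 101010, weight = 3.
  m = 101 → c = 110110, weight = 4.
  m = 011 → c = 000111, weight = 3.
  m = 111 → c = 011011, weight = 4.
Tally weights:
  weight 0: 1 codewords.
  weight 3: 4 codewords.
  weight 4: 3 codewords.
Minimum distance d = smallest w > 0 with A_w > 0 = 3.
Sanity: Σ A_w = 8 = 2^3 = 8 ✓.


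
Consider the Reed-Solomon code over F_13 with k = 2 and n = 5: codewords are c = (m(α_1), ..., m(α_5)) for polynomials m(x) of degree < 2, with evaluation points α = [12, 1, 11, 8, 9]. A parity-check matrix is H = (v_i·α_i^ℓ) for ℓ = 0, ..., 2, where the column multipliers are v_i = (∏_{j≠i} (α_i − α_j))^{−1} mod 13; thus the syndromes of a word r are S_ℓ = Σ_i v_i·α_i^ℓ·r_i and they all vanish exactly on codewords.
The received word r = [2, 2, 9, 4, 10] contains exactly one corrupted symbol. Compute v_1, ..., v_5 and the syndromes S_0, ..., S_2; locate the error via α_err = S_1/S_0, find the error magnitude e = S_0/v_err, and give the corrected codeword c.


S = (6, 6, 6), error at position 2, error magnitude e = 1, c = [2, 1, 9, 4, 10].

Step 1: column multipliers v_i = (∏_{j≠i}(α_i − α_j))^{−1} mod 13.
  i = 1 (α = 12): (12−1)(12−11)(12−8)(12−9) = 11·1·4·3 = 132 ≡ 2, so v_1 = 2^{−1} = 7 (mod 13).
  i = 2 (α = 1): (1−12)(1−11)(1−8)(1−9) = (−11)·(−10)·(−7)·(−8) = 6160 ≡ 11, so v_2 = 11^{−1} = 6 (mod 13).
  i = 3 (α = 11): (11−12)(11−1)(11−8)(11−9) = (−1)·10·3·2 = −60 ≡ 5, so v_3 = 5^{−1} = 8 (mod 13).
  i = 4 (α = 8): (8−12)(8−1)(8−11)(8−9) = (−4)·7·(−3)·(−1) = −84 ≡ 7, so v_4 = 7^{−1} = 2 (mod 13).
  i = 5 (α = 9): (9−12)(9−1)(9−11)(9−8) = (−3)·8·(−2)·1 = 48 ≡ 9, so v_5 = 9^{−1} = 3 (mod 13).
  v = [7, 6, 8, 2, 3].
Step 2: syndromes of r = [2, 2, 9, 4, 10] (all sums mod 13).
  S_0 = Σ v_i r_i = 7·2 + 6·2 + 8·9 + 2·4 + 3·10 = 136 ≡ 6.
  S_1 = Σ v_i α_i r_i = 7·12·2 + 6·1·2 + 8·11·9 + 2·8·4 + 3·9·10 = 1306 ≡ 6.
  α_i^2 mod 13 = [1, 1, 4, 12, 3].
  S_2 = Σ v_i α_i^2 r_i = 7·1·2 + 6·1·2 + 8·4·9 + 2·12·4 + 3·3·10 = 500 ≡ 6.
  S = (6, 6, 6) ≠ 0, so r is not a codeword (an error is present).
Step 3: locate the error. For a single error e at position i, S_ℓ = v_i·e·α_i^ℓ, so α_err = S_1/S_0.
  S_0^{−1} = 6^{−1} = 11 (mod 13), so α_err = 6·11 = 66 ≡ 1 = α_2. Error position i = 2.
  Consistency check: S_2/S_1 = 6·11 = 66 ≡ 1 = α_err ✓ (single-error assumption holds).
Step 4: error magnitude e = S_0/v_2 = S_0·∏_{j≠2}(α_2 − α_j) = 6·11 = 66 ≡ 1 (mod 13).
Step 5: correct position 2: c_2 = r_2 − e = 2 − 1 ≡ 1 (mod 13). Hence c = [2, 1, 9, 4, 10].
  Check: interpolating c through the α_i gives m(x) = 8 + 6·x (degree < 2) with m(α_i) = c_i for every i, so c is indeed a codeword.


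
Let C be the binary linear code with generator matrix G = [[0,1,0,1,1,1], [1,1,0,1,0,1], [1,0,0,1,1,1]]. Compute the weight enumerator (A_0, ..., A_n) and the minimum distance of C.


Weight distribution: A_0 = 1, A_2 = 4, A_4 = 3. Minimum distance d = 2.

Enumerate all 2^3 = 8 messages m ∈ F_2^3.
For each, compute codeword c = mG in F_2^6, then tally its weight.
  m = 000 → c = 000000, weight = 0.
  m = 100 → c = 010111, weight = 4.
  m = 010 → c = 110101, weight = 4.
  m = 110 → c = 100010, weight = 2.
  m = 001 → c = 100111, weight = 4.
  m = 101 → c = 110000, weight = 2.
  m = 011 → c = 010010, weight = 2.
  m = 111 → c = 000101, weight = 2.
Tally weights:
  weight 0: 1 codewords.
  weight 2: 4 codewords.
  weight 4: 3 codewords.
Minimum distance d = smallest w > 0 with A_w > 0 = 2.
Sanity: Σ A_w = 8 = 2^3 = 8 ✓.


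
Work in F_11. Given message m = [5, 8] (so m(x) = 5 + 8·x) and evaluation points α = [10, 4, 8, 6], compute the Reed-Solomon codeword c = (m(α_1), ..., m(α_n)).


c = [8, 4, 3, 9]

Message polynomial: m(x) = 5 + 8·x (mod 11).
For each evaluation point α_i, compute m(α_i) mod 11:
  α_1 = 10: Horner steps 8 → 8, so m(10) = 8.
  α_2 = 4: Horner steps 8 → 4, so m(4) = 4.
  α_3 = 8: Horner steps 8 → 3, so m(8) = 3.
  α_4 = 6: Horner steps 8 → 9, so m(6) = 9.
Codeword c = [8, 4, 3, 9] ∈ F_11^4.


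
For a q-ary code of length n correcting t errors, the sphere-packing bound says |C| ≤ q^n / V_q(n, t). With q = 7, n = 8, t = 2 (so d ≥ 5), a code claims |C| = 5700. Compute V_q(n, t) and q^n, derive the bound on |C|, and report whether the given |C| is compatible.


V_q(n, t) = 1057, q^n = 5764801, Hamming bound = 5453, |C| = 5700 > bound (violated).

Step 1: Compute V_q(n, t) = Σ_{j=0}^2 C(n, j) (q−1)^j.
  j = 0: C(8,0)·(6)^0 = 1·1 = 1.
  j = 1: C(8,1)·(6)^1 = 8·6 = 48.
  j = 2: C(8,2)·(6)^2 = 28·36 = 1008.
  V_q(n, t) = 1 + 48 + 1008 = 1057.
Step 2: q^n = 7^8 = 5764801.
Step 3: Hamming bound ⌊q^n / V_q(n,t)⌋ = ⌊5764801/1057⌋ = 5453.
Step 4: Compare |C| = 5700 to 5453: violated.
The claimed |C| lies above the Hamming bound, so no 7-ary code of length 8 with d ≥ 5 can have 5700 codewords.


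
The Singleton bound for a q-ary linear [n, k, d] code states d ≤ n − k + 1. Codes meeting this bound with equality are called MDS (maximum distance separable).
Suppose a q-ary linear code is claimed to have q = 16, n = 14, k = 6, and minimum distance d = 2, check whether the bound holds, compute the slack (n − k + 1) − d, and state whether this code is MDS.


Singleton RHS = n − k + 1 = 9, slack = 7, bound satisfied, not MDS.

Singleton bound: d ≤ n − k + 1.
Here n = 14, k = 6, so n − k + 1 = 9.
Given d = 2, check d ≤ 9: YES.
Slack = (n − k + 1) − d = 7.
The code is NOT MDS (slack = 7 > 0).
Description: the claimed parameters are [14, 6, 2]_16; such a code would be non-MDS.


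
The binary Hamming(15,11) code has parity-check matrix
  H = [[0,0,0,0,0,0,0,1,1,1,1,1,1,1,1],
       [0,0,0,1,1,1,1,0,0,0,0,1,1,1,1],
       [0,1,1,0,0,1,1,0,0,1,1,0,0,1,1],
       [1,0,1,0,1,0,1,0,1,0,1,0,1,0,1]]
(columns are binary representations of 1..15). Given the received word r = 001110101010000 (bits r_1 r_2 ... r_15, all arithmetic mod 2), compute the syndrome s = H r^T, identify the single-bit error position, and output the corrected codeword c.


s = (0, 1, 1, 1)^T, error position = 7, corrected codeword c = 001110001010000

Compute s = H r^T mod 2 one row at a time:
  s_1 = 0 + 1 + 0 + 1 + 0 + 0 + 0 + 0 = 2 ≡ 0 (mod 2).
  s_2 = 1 + 1 + 0 + 1 + 0 + 0 + 0 + 0 = 3 ≡ 1 (mod 2).
  s_3 = 0 + 1 + 0 + 1 + 0 + 1 + 0 + 0 = 3 ≡ 1 (mod 2).
  s_4 = 0 + 1 + 1 + 1 + 1 + 1 + 0 + 0 = 5 ≡ 1 (mod 2).
s = (0, 1, 1, 1)^T — this equals column 7 of H (binary 0111), so error is at position 7.
Correct: flip bit 7 of r = 001110101010000 to get c = 001110001010000.


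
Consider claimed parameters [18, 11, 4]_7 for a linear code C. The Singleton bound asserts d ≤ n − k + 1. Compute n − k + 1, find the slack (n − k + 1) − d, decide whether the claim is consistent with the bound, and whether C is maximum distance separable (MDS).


Singleton RHS = n − k + 1 = 8, slack = 4, bound satisfied, not MDS.

Singleton bound: d ≤ n − k + 1.
Here n = 18, k = 11, so n − k + 1 = 8.
Given d = 4, check d ≤ 8: YES.
Slack = (n − k + 1) − d = 4.
The code is NOT MDS (slack = 4 > 0).
Description: the claimed parameters are [18, 11, 4]_7; such a code would be non-MDS.


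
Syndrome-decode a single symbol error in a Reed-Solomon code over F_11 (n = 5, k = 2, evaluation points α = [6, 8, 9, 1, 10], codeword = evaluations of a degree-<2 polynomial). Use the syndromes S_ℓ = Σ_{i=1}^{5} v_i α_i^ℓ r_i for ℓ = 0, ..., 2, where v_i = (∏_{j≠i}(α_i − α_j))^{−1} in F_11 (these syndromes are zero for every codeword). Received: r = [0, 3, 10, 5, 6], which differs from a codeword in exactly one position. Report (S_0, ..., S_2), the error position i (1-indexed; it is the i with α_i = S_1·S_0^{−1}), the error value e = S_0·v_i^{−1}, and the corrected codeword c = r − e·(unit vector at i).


S = (7, 7, 7), error at position 4, error magnitude e = 7, c = [0, 3, 10, 9, 6].

Step 1: column multipliers v_i = (∏_{j≠i}(α_i − α_j))^{−1} mod 11.
  i = 1 (α = 6): (6−8)(6−9)(6−1)(6−10) = (−2)·(−3)·5·(−4) = −120 ≡ 1, so v_1 = 1^{−1} = 1 (mod 11).
  i = 2 (α = 8): (8−6)(8−9)(8−1)(8−10) = 2·(−1)·7·(−2) = 28 ≡ 6, so v_2 = 6^{−1} = 2 (mod 11).
  i = 3 (α = 9): (9−6)(9−8)(9−1)(9−10) = 3·1·8·(−1) = −24 ≡ 9, so v_3 = 9^{−1} = 5 (mod 11).
  i = 4 (α = 1): (1−6)(1−8)(1−9)(1−10) = (−5)·(−7)·(−8)·(−9) = 2520 ≡ 1, so v_4 = 1^{−1} = 1 (mod 11).
  i = 5 (α = 10): (10−6)(10−8)(10−9)(10−1) = 4·2·1·9 = 72 ≡ 6, so v_5 = 6^{−1} = 2 (mod 11).
  v = [1, 2, 5, 1, 2].
Step 2: syndromes of r = [0, 3, 10, 5, 6] (all sums mod 11).
  S_0 = Σ v_i r_i = 1·0 + 2·3 + 5·10 + 1·5 + 2·6 = 73 ≡ 7.
  S_1 = Σ v_i α_i r_i = 1·6·0 + 2·8·3 + 5·9·10 + 1·1·5 + 2·10·6 = 623 ≡ 7.
  α_i^2 mod 11 = [3, 9, 4, 1, 1].
  S_2 = Σ v_i α_i^2 r_i = 1·3·0 + 2·9·3 + 5·4·10 + 1·1·5 + 2·1·6 = 271 ≡ 7.
  S = (7, 7, 7) ≠ 0, so r is not a codeword (an error is present).
Step 3: locate the error. For a single error e at position i, S_ℓ = v_i·e·α_i^ℓ, so α_err = S_1/S_0.
  S_0^{−1} = 7^{−1} = 8 (mod 11), so α_err = 7·8 = 56 ≡ 1 = α_4. Error position i = 4.
  Consistency check: S_2/S_1 = 7·8 = 56 ≡ 1 = α_err ✓ (single-error assumption holds).
Step 4: error magnitude e = S_0/v_4 = S_0·∏_{j≠4}(α_4 − α_j) = 7·1 = 7 ≡ 7 (mod 11).
Step 5: correct position 4: c_4 = r_4 − e = 5 − 7 ≡ 9 (mod 11). Hence c = [0, 3, 10, 9, 6].
  Check: interpolating c through the α_i gives m(x) = 2 + 7·x (degree < 2) with m(α_i) = c_i for every i, so c is indeed a codeword.


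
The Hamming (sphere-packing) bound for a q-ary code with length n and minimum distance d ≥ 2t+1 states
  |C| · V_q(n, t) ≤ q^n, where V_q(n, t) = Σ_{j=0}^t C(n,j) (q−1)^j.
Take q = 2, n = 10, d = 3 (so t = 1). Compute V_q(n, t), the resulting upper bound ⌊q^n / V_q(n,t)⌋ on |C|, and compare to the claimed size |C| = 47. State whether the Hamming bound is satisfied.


V_q(n, t) = 11, q^n = 1024, Hamming bound = 93, |C| = 47 ≤ bound (satisfied).

Step 1: Compute V_q(n, t) = Σ_{j=0}^1 C(n, j) (q−1)^j.
  j = 0: C(10,0)·(1)^0 = 1·1 = 1.
  j = 1: C(10,1)·(1)^1 = 10·1 = 10.
  V_q(n, t) = 1 + 10 = 11.
Step 2: q^n = 2^10 = 1024.
Step 3: Hamming bound ⌊q^n / V_q(n,t)⌋ = ⌊1024/11⌋ = 93.
Step 4: Compare |C| = 47 to 93: satisfied.
The claimed |C| lies below the Hamming bound.


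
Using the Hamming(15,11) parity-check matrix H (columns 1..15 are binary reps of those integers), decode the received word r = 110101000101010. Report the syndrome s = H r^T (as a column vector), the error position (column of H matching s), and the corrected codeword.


s = (1, 0, 0, 1)^T, error position = 9, corrected codeword c = 110101001101010

Compute s = H r^T mod 2 one row at a time:
  s_1 = 0 + 0 + 1 + 0 + 1 + 0 + 1 + 0 = 3 ≡ 1 (mod 2).
  s_2 = 1 + 0 + 1 + 0 + 1 + 0 + 1 + 0 = 4 ≡ 0 (mod 2).
  s_3 = 1 + 0 + 1 + 0 + 1 + 0 + 1 + 0 = 4 ≡ 0 (mod 2).
  s_4 = 1 + 0 + 0 + 0 + 0 + 0 + 0 + 0 = 1 ≡ 1 (mod 2).
s = (1, 0, 0, 1)^T — this equals column 9 of H (binary 1001), so error is at position 9.
Correct: flip bit 9 of r = 110101000101010 to get c = 110101001101010.


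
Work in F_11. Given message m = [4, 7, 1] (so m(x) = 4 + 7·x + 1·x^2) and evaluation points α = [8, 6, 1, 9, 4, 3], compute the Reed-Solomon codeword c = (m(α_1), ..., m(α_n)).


c = [3, 5, 1, 5, 4, 1]

Message polynomial: m(x) = 4 + 7·x + 1·x^2 (mod 11).
For each evaluation point α_i, compute m(α_i) mod 11:
  α_1 = 8: Horner steps 1 → 4 → 3, so m(8) = 3.
  α_2 = 6: Horner steps 1 → 2 → 5, so m(6) = 5.
  α_3 = 1: Horner steps 1 → 8 → 1, so m(1) = 1.
  α_4 = 9: Horner steps 1 → 5 → 5, so m(9) = 5.
  α_5 = 4: Horner steps 1 → 0 → 4, so m(4) = 4.
  α_6 = 3: Horner steps 1 → 10 → 1, so m(3) = 1.
Codeword c = [3, 5, 1, 5, 4, 1] ∈ F_11^6.


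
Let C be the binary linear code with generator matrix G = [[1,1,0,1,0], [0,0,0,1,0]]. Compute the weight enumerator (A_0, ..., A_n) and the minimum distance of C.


Weight distribution: A_0 = 1, A_1 = 1, A_2 = 1, A_3 = 1. Minimum distance d = 1.

Enumerate all 2^2 = 4 messages m ∈ F_2^2.
For each, compute codeword c = mG in F_2^5, then tally its weight.
  m = 00 → c = 00000, weight = 0.
  m = 10 → c = 11010, weight = 3.
  m = 01 → c = 00010, weight = 1.
  m = 11 → c = 11000, weight = 2.
Tally weights:
  weight 0: 1 codewords.
  weight 1: 1 codewords.
  weight 2: 1 codewords.
  weight 3: 1 codewords.
Minimum distance d = smallest w > 0 with A_w > 0 = 1.
Sanity: Σ A_w = 4 = 2^2 = 4 ✓.


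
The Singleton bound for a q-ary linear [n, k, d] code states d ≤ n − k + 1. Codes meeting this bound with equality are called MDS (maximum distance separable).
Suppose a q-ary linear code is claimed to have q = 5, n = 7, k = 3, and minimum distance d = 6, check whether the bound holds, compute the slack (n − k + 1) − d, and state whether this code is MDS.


Singleton RHS = n − k + 1 = 5, slack = -1, bound violated (no such code; not MDS).

Singleton bound: d ≤ n − k + 1.
Here n = 7, k = 3, so n − k + 1 = 5.
Given d = 6, check d ≤ 5: NO.
Slack = (n − k + 1) − d = -1.
The slack is negative: d = 6 exceeds n − k + 1 = 5 by 1, so the Singleton bound is violated and no linear [7, 3, 6]_5 code can exist. In particular it is not MDS (MDS requires d = n − k + 1 exactly).
Description: the claimed parameters are [7, 3, 6]_5; such a code would be impossible (violates the Singleton bound).


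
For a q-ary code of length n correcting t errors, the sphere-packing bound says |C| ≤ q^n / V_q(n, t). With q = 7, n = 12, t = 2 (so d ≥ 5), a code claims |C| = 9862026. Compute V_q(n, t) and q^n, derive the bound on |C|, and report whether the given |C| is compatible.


V_q(n, t) = 2449, q^n = 13841287201, Hamming bound = 5651811, |C| = 9862026 > bound (violated).

Step 1: Compute V_q(n, t) = Σ_{j=0}^2 C(n, j) (q−1)^j.
  j = 0: C(12,0)·(6)^0 = 1·1 = 1.
  j = 1: C(12,1)·(6)^1 = 12·6 = 72.
  j = 2: C(12,2)·(6)^2 = 66·36 = 2376.
  V_q(n, t) = 1 + 72 + 2376 = 2449.
Step 2: q^n = 7^12 = 13841287201.
Step 3: Hamming bound ⌊q^n / V_q(n,t)⌋ = ⌊13841287201/2449⌋ = 5651811.
Step 4: Compare |C| = 9862026 to 5651811: violated.
The claimed |C| lies above the Hamming bound, so no 7-ary code of length 12 with d ≥ 5 can have 9862026 codewords.


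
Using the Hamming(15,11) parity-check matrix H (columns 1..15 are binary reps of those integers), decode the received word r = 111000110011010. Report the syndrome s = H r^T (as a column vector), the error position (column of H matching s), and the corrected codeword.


s = (0, 1, 1, 0)^T, error position = 6, corrected codeword c = 111001110011010

Compute s = H r^T mod 2 one row at a time:
  s_1 = 1 + 0 + 0 + 1 + 1 + 0 + 1 + 0 = 4 ≡ 0 (mod 2).
  s_2 = 0 + 0 + 0 + 1 + 1 + 0 + 1 + 0 = 3 ≡ 1 (mod 2).
  s_3 = 1 + 1 + 0 + 1 + 0 + 1 + 1 + 0 = 5 ≡ 1 (mod 2).
  s_4 = 1 + 1 + 0 + 1 + 0 + 1 + 0 + 0 = 4 ≡ 0 (mod 2).
s = (0, 1, 1, 0)^T — this equals column 6 of H (binary 0110), so error is at position 6.
Correct: flip bit 6 of r = 111000110011010 to get c = 111001110011010.


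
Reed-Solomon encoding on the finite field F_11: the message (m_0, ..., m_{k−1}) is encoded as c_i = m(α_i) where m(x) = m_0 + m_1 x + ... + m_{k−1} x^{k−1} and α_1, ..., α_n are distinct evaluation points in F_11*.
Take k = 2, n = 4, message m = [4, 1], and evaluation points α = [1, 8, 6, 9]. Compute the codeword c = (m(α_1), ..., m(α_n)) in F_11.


c = [5, 1, 10, 2]

Message polynomial: m(x) = 4 + 1·x (mod 11).
For each evaluation point α_i, compute m(α_i) mod 11:
  α_1 = 1: Horner steps 1 → 5, so m(1) = 5.
  α_2 = 8: Horner steps 1 → 1, so m(8) = 1.
  α_3 = 6: Horner steps 1 → 10, so m(6) = 10.
  α_4 = 9: Horner steps 1 → 2, so m(9) = 2.
Codeword c = [5, 1, 10, 2] ∈ F_11^4.


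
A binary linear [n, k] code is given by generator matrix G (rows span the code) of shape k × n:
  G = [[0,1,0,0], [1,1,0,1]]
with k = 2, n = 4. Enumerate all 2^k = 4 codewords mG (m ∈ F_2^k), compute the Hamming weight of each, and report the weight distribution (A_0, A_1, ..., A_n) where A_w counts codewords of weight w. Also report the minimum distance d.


Weight distribution: A_0 = 1, A_1 = 1, A_2 = 1, A_3 = 1. Minimum distance d = 1.

Enumerate all 2^2 = 4 messages m ∈ F_2^2.
For each, compute codeword c = mG in F_2^4, then tally its weight.
  m = 00 → c = 0000, weight = 0.
  m = 10 → c = 0100, weight = 1.
  m = 01 → c = 1101, weight = 3.
  m = 11 → c = 1001, weight = 2.
Tally weights:
  weight 0: 1 codewords.
  weight 1: 1 codewords.
  weight 2: 1 codewords.
  weight 3: 1 codewords.
Minimum distance d = smallest w > 0 with A_w > 0 = 1.
Sanity: Σ A_w = 4 = 2^2 = 4 ✓.


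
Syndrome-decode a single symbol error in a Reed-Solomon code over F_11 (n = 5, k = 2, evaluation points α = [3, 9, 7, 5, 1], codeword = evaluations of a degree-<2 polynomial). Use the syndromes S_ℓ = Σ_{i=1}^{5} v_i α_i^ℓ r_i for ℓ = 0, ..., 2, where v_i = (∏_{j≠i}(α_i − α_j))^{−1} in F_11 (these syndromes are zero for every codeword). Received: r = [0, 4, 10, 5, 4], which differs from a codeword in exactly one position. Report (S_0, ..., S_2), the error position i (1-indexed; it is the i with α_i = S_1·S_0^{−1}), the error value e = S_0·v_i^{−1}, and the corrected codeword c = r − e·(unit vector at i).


S = (2, 2, 2), error at position 5, error magnitude e = 9, c = [0, 4, 10, 5, 6].

Step 1: column multipliers v_i = (∏_{j≠i}(α_i − α_j))^{−1} mod 11.
  i = 1 (α = 3): (3−9)(3−7)(3−5)(3−1) = (−6)·(−4)·(−2)·2 = −96 ≡ 3, so v_1 = 3^{−1} = 4 (mod 11).
  i = 2 (α = 9): (9−3)(9−7)(9−5)(9−1) = 6·2·4·8 = 384 ≡ 10, so v_2 = 10^{−1} = 10 (mod 11).
  i = 3 (α = 7): (7−3)(7−9)(7−5)(7−1) = 4·(−2)·2·6 = −96 ≡ 3, so v_3 = 3^{−1} = 4 (mod 11).
  i = 4 (α = 5): (5−3)(5−9)(5−7)(5−1) = 2·(−4)·(−2)·4 = 64 ≡ 9, so v_4 = 9^{−1} = 5 (mod 11).
  i = 5 (α = 1): (1−3)(1−9)(1−7)(1−5) = (−2)·(−8)·(−6)·(−4) = 384 ≡ 10, so v_5 = 10^{−1} = 10 (mod 11).
  v = [4, 10, 4, 5, 10].
Step 2: syndromes of r = [0, 4, 10, 5, 4] (all sums mod 11).
  S_0 = Σ v_i r_i = 4·0 + 10·4 + 4·10 + 5·5 + 10·4 = 145 ≡ 2.
  S_1 = Σ v_i α_i r_i = 4·3·0 + 10·9·4 + 4·7·10 + 5·5·5 + 10·1·4 = 805 ≡ 2.
  α_i^2 mod 11 = [9, 4, 5, 3, 1].
  S_2 = Σ v_i α_i^2 r_i = 4·9·0 + 10·4·4 + 4·5·10 + 5·3·5 + 10·1·4 = 475 ≡ 2.
  S = (2, 2, 2) ≠ 0, so r is not a codeword (an error is present).
Step 3: locate the error. For a single error e at position i, S_ℓ = v_i·e·α_i^ℓ, so α_err = S_1/S_0.
  S_0^{−1} = 2^{−1} = 6 (mod 11), so α_err = 2·6 = 12 ≡ 1 = α_5. Error position i = 5.
  Consistency check: S_2/S_1 = 2·6 = 12 ≡ 1 = α_err ✓ (single-error assumption holds).
Step 4: error magnitude e = S_0/v_5 = S_0·∏_{j≠5}(α_5 − α_j) = 2·10 = 20 ≡ 9 (mod 11).
Step 5: correct position 5: c_5 = r_5 − e = 4 − 9 ≡ 6 (mod 11). Hence c = [0, 4, 10, 5, 6].
  Check: interpolating c through the α_i gives m(x) = 9 + 8·x (degree < 2) with m(α_i) = c_i for every i, so c is indeed a codeword.


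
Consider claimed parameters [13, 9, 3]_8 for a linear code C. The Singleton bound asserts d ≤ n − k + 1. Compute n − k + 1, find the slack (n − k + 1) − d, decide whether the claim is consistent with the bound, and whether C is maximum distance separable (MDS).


Singleton RHS = n − k + 1 = 5, slack = 2, bound satisfied, not MDS.

Singleton bound: d ≤ n − k + 1.
Here n = 13, k = 9, so n − k + 1 = 5.
Given d = 3, check d ≤ 5: YES.
Slack = (n − k + 1) − d = 2.
The code is NOT MDS (slack = 2 > 0).
Description: the claimed parameters are [13, 9, 3]_8; such a code would be non-MDS.


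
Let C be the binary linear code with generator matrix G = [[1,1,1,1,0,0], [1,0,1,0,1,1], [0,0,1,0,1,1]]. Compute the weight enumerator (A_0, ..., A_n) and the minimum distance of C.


Weight distribution: A_0 = 1, A_1 = 1, A_3 = 2, A_4 = 3, A_5 = 1. Minimum distance d = 1.

Enumerate all 2^3 = 8 messages m ∈ F_2^3.
For each, compute codeword c = mG in F_2^6, then tally its weight.
  m = 000 → c = 000000, weight = 0.
  m = 100 → c = 111100, weight = 4.
  m = 010 → c = 101011, weight = 4.
  m = 110 → c = 010111, weight = 4.
  m = 001 → c = 001011, weight = 3.
  m = 101 → c = 110111, weight = 5.
  m = 011 → c = 100000, weight = 1.
  m = 111 → c = 011100, weight = 3.
Tally weights:
  weight 0: 1 codewords.
  weight 1: 1 codewords.
  weight 3: 2 codewords.
  weight 4: 3 codewords.
  weight 5: 1 codewords.
Minimum distance d = smallest w > 0 with A_w > 0 = 1.
Sanity: Σ A_w = 8 = 2^3 = 8 ✓.


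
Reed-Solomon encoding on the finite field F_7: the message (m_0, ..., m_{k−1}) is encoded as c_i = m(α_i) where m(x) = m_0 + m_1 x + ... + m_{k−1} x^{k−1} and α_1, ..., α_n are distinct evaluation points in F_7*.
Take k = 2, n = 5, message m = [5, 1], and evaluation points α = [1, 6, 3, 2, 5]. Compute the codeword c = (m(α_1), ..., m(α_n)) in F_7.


c = [6, 4, 1, 0, 3]

Message polynomial: m(x) = 5 + 1·x (mod 7).
For each evaluation point α_i, compute m(α_i) mod 7:
  α_1 = 1: Horner steps 1 → 6, so m(1) = 6.
  α_2 = 6: Horner steps 1 → 4, so m(6) = 4.
  α_3 = 3: Horner steps 1 → 1, so m(3) = 1.
  α_4 = 2: Horner steps 1 → 0, so m(2) = 0.
  α_5 = 5: Horner steps 1 → 3, so m(5) = 3.
Codeword c = [6, 4, 1, 0, 3] ∈ F_7^5.


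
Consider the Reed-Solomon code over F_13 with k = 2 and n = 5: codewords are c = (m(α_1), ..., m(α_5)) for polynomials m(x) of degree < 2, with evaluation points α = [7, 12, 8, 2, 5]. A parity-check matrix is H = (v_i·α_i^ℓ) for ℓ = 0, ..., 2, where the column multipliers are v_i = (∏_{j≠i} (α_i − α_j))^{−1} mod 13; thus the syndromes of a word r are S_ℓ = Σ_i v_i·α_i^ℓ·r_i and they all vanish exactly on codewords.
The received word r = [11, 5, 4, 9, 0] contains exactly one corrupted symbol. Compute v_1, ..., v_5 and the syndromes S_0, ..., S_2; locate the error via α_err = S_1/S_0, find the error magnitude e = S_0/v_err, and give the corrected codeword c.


S = (11, 12, 6), error at position 1, error magnitude e = 4, c = [7, 5, 4, 9, 0].

Step 1: column multipliers v_i = (∏_{j≠i}(α_i − α_j))^{−1} mod 13.
  i = 1 (α = 7): (7−12)(7−8)(7−2)(7−5) = (−5)·(−1)·5·2 = 50 ≡ 11, so v_1 = 11^{−1} = 6 (mod 13).
  i = 2 (α = 12): (12−7)(12−8)(12−2)(12−5) = 5·4·10·7 = 1400 ≡ 9, so v_2 = 9^{−1} = 3 (mod 13).
  i = 3 (α = 8): (8−7)(8−12)(8−2)(8−5) = 1·(−4)·6·3 = −72 ≡ 6, so v_3 = 6^{−1} = 11 (mod 13).
  i = 4 (α = 2): (2−7)(2−12)(2−8)(2−5) = (−5)·(−10)·(−6)·(−3) = 900 ≡ 3, so v_4 = 3^{−1} = 9 (mod 13).
  i = 5 (α = 5): (5−7)(5−12)(5−8)(5−2) = (−2)·(−7)·(−3)·3 = −126 ≡ 4, so v_5 = 4^{−1} = 10 (mod 13).
  v = [6, 3, 11, 9, 10].
Step 2: syndromes of r = [11, 5, 4, 9, 0] (all sums mod 13).
  S_0 = Σ v_i r_i = 6·11 + 3·5 + 11·4 + 9·9 + 10·0 = 206 ≡ 11.
  S_1 = Σ v_i α_i r_i = 6·7·11 + 3·12·5 + 11·8·4 + 9·2·9 + 10·5·0 = 1156 ≡ 12.
  α_i^2 mod 13 = [10, 1, 12, 4, 12].
  S_2 = Σ v_i α_i^2 r_i = 6·10·11 + 3·1·5 + 11·12·4 + 9·4·9 + 10·12·0 = 1527 ≡ 6.
  S = (11, 12, 6) ≠ 0, so r is not a codeword (an error is present).
Step 3: locate the error. For a single error e at position i, S_ℓ = v_i·e·α_i^ℓ, so α_err = S_1/S_0.
  S_0^{−1} = 11^{−1} = 6 (mod 13), so α_err = 12·6 = 72 ≡ 7 = α_1. Error position i = 1.
  Consistency check: S_2/S_1 = 6·12 = 72 ≡ 7 = α_err ✓ (single-error assumption holds).
Step 4: error magnitude e = S_0/v_1 = S_0·∏_{j≠1}(α_1 − α_j) = 11·11 = 121 ≡ 4 (mod 13).
Step 5: correct position 1: c_1 = r_1 − e = 11 − 4 ≡ 7 (mod 13). Hence c = [7, 5, 4, 9, 0].
  Check: interpolating c through the α_i gives m(x) = 2 + 10·x (degree < 2) with m(α_i) = c_i for every i, so c is indeed a codeword.


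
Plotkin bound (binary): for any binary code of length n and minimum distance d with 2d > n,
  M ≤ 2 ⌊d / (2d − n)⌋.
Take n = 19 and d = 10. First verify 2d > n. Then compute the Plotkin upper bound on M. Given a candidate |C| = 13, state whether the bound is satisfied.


Plotkin bound M ≤ 20; given |C| = 13 ≤ bound (satisfied).

Check applicability: 2d = 20, n = 19.
2d − n = 1 > 0, so Plotkin applies.
Compute d/(2d−n) = 10/1 ≈ 10.0000.
⌊d/(2d−n)⌋ = 10.
Plotkin bound: M ≤ 2·10 = 20.
Given |C| = 13, check: satisfied.
This |C| is below the Plotkin bound.


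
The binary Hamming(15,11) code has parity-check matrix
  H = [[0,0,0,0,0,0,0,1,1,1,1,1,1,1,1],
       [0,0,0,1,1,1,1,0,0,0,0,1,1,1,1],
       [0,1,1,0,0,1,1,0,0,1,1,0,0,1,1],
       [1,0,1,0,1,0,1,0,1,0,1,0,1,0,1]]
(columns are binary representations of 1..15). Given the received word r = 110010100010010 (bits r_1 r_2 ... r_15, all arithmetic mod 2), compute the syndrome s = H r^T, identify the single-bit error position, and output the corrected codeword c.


s = (0, 1, 0, 0)^T, error position = 4, corrected codeword c = 110110100010010

Compute s = H r^T mod 2 one row at a time:
  s_1 = 0 + 0 + 0 + 1 + 0 + 0 + 1 + 0 = 2 ≡ 0 (mod 2).
  s_2 = 0 + 1 + 0 + 1 + 0 + 0 + 1 + 0 = 3 ≡ 1 (mod 2).
  s_3 = 1 + 0 + 0 + 1 + 0 + 1 + 1 + 0 = 4 ≡ 0 (mod 2).
  s_4 = 1 + 0 + 1 + 1 + 0 + 1 + 0 + 0 = 4 ≡ 0 (mod 2).
s = (0, 1, 0, 0)^T — this equals column 4 of H (binary 0100), so error is at position 4.
Correct: flip bit 4 of r = 110010100010010 to get c = 110110100010010.


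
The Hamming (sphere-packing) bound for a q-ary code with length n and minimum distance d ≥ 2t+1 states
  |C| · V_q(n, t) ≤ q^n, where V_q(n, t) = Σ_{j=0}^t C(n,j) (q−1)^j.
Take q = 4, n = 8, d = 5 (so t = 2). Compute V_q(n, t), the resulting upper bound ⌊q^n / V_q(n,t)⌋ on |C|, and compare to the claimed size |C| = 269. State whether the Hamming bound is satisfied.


V_q(n, t) = 277, q^n = 65536, Hamming bound = 236, |C| = 269 > bound (violated).

Step 1: Compute V_q(n, t) = Σ_{j=0}^2 C(n, j) (q−1)^j.
  j = 0: C(8,0)·(3)^0 = 1·1 = 1.
  j = 1: C(8,1)·(3)^1 = 8·3 = 24.
  j = 2: C(8,2)·(3)^2 = 28·9 = 252.
  V_q(n, t) = 1 + 24 + 252 = 277.
Step 2: q^n = 4^8 = 65536.
Step 3: Hamming bound ⌊q^n / V_q(n,t)⌋ = ⌊65536/277⌋ = 236.
Step 4: Compare |C| = 269 to 236: violated.
The claimed |C| lies above the Hamming bound, so no 4-ary code of length 8 with d ≥ 5 can have 269 codewords.


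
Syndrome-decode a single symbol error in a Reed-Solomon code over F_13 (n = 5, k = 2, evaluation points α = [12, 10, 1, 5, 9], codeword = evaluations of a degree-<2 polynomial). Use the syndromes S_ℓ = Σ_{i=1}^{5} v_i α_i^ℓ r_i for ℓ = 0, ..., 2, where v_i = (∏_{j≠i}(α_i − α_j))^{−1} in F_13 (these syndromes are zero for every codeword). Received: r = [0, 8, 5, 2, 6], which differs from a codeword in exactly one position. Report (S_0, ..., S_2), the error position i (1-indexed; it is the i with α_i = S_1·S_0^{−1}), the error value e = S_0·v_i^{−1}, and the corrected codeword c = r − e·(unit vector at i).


S = (4, 10, 12), error at position 5, error magnitude e = 7, c = [0, 8, 5, 2, 12].

Step 1: column multipliers v_i = (∏_{j≠i}(α_i − α_j))^{−1} mod 13.
  i = 1 (α = 12): (12−10)(12−1)(12−5)(12−9) = 2·11·7·3 = 462 ≡ 7, so v_1 = 7^{−1} = 2 (mod 13).
  i = 2 (α = 10): (10−12)(10−1)(10−5)(10−9) = (−2)·9·5·1 = −90 ≡ 1, so v_2 = 1^{−1} = 1 (mod 13).
  i = 3 (α = 1): (1−12)(1−10)(1−5)(1−9) = (−11)·(−9)·(−4)·(−8) = 3168 ≡ 9, so v_3 = 9^{−1} = 3 (mod 13).
  i = 4 (α = 5): (5−12)(5−10)(5−1)(5−9) = (−7)·(−5)·4·(−4) = −560 ≡ 12, so v_4 = 12^{−1} = 12 (mod 13).
  i = 5 (α = 9): (9−12)(9−10)(9−1)(9−5) = (−3)·(−1)·8·4 = 96 ≡ 5, so v_5 = 5^{−1} = 8 (mod 13).
  v = [2, 1, 3, 12, 8].
Step 2: syndromes of r = [0, 8, 5, 2, 6] (all sums mod 13).
  S_0 = Σ v_i r_i = 2·0 + 1·8 + 3·5 + 12·2 + 8·6 = 95 ≡ 4.
  S_1 = Σ v_i α_i r_i = 2·12·0 + 1·10·8 + 3·1·5 + 12·5·2 + 8·9·6 = 647 ≡ 10.
  α_i^2 mod 13 = [1, 9, 1, 12, 3].
  S_2 = Σ v_i α_i^2 r_i = 2·1·0 + 1·9·8 + 3·1·5 + 12·12·2 + 8·3·6 = 519 ≡ 12.
  S = (4, 10, 12) ≠ 0, so r is not a codeword (an error is present).
Step 3: locate the error. For a single error e at position i, S_ℓ = v_i·e·α_i^ℓ, so α_err = S_1/S_0.
  S_0^{−1} = 4^{−1} = 10 (mod 13), so α_err = 10·10 = 100 ≡ 9 = α_5. Error position i = 5.
  Consistency check: S_2/S_1 = 12·4 = 48 ≡ 9 = α_err ✓ (single-error assumption holds).
Step 4: error magnitude e = S_0/v_5 = S_0·∏_{j≠5}(α_5 − α_j) = 4·5 = 20 ≡ 7 (mod 13).
Step 5: correct position 5: c_5 = r_5 − e = 6 − 7 ≡ 12 (mod 13). Hence c = [0, 8, 5, 2, 12].
  Check: interpolating c through the α_i gives m(x) = 9 + 9·x (degree < 2) with m(α_i) = c_i for every i, so c is indeed a codeword.


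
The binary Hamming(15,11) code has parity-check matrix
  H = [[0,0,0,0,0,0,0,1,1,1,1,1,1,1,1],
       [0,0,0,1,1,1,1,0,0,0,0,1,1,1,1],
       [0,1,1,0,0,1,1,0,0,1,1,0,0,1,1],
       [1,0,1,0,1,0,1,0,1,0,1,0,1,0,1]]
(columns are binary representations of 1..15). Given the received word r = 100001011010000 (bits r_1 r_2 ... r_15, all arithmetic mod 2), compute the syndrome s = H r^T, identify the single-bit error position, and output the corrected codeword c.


s = (1, 1, 0, 1)^T, error position = 13, corrected codeword c = 100001011010100

Compute s = H r^T mod 2 one row at a time:
  s_1 = 1 + 1 + 0 + 1 + 0 + 0 + 0 + 0 = 3 ≡ 1 (mod 2).
  s_2 = 0 + 0 + 1 + 0 + 0 + 0 + 0 + 0 = 1 ≡ 1 (mod 2).
  s_3 = 0 + 0 + 1 + 0 + 0 + 1 + 0 + 0 = 2 ≡ 0 (mod 2).
  s_4 = 1 + 0 + 0 + 0 + 1 + 1 + 0 + 0 = 3 ≡ 1 (mod 2).
s = (1, 1, 0, 1)^T — this equals column 13 of H (binary 1101), so error is at position 13.
Correct: flip bit 13 of r = 100001011010000 to get c = 100001011010100.


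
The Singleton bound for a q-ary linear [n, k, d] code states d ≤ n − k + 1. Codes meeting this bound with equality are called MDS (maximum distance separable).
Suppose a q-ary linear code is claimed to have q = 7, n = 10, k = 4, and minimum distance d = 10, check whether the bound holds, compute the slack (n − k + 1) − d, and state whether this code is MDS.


Singleton RHS = n − k + 1 = 7, slack = -3, bound violated (no such code; not MDS).

Singleton bound: d ≤ n − k + 1.
Here n = 10, k = 4, so n − k + 1 = 7.
Given d = 10, check d ≤ 7: NO.
Slack = (n − k + 1) − d = -3.
The slack is negative: d = 10 exceeds n − k + 1 = 7 by 3, so the Singleton bound is violated and no linear [10, 4, 10]_7 code can exist. In particular it is not MDS (MDS requires d = n − k + 1 exactly).
Description: the claimed parameters are [10, 4, 10]_7; such a code would be impossible (violates the Singleton bound).


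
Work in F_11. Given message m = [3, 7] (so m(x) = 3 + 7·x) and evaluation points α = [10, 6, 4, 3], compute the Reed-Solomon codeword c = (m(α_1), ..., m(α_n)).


c = [7, 1, 9, 2]

Message polynomial: m(x) = 3 + 7·x (mod 11).
For each evaluation point α_i, compute m(α_i) mod 11:
  α_1 = 10: Horner steps 7 → 7, so m(10) = 7.
  α_2 = 6: Horner steps 7 → 1, so m(6) = 1.
  α_3 = 4: Horner steps 7 → 9, so m(4) = 9.
  α_4 = 3: Horner steps 7 → 2, so m(3) = 2.
Codeword c = [7, 1, 9, 2] ∈ F_11^4.


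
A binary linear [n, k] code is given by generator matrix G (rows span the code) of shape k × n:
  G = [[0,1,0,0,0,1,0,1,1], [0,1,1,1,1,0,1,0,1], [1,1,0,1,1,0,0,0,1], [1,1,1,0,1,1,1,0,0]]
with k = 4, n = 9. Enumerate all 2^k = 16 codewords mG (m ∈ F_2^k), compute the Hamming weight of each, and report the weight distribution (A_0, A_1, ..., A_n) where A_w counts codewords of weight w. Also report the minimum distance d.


Weight distribution: A_0 = 1, A_3 = 3, A_4 = 3, A_5 = 4, A_6 = 4, A_7 = 1. Minimum distance d = 3.

Enumerate all 2^4 = 16 messages m ∈ F_2^4.
For each, compute codeword c = mG in F_2^9, then tally its weight.
  m = 0000 → c = 000000000, weight = 0.
  m = 1000 → c = 010001011, weight = 4.
  m = 0100 → c = 011110101, weight = 6.
  m = 1100 → c = 001111110, weight = 6.
  m = 0010 → c = 110110001, weight = 5.
  m = 1010 → c = 100111010, weight = 5.
  m = 0110 → c = 101000100, weight = 3.
  m = 1110 → c = 111001111, weight = 7.
  m = 0001 → c = 111011100, weight = 6.
  m = 1001 → c = 101010111, weight = 6.
  m = 0101 → c = 100101001, weight = 4.
  m = 1101 → c = 110100010, weight = 4.
  m = 0011 → c = 001101101, weight = 5.
  m = 1011 → c = 011100110, weight = 5.
  m = 0111 → c = 010011000, weight = 3.
  m = 1111 → c = 000010011, weight = 3.
Tally weights:
  weight 0: 1 codewords.
  weight 3: 3 codewords.
  weight 4: 3 codewords.
  weight 5: 4 codewords.
  weight 6: 4 codewords.
  weight 7: 1 codewords.
Minimum distance d = smallest w > 0 with A_w > 0 = 3.
Sanity: Σ A_w = 16 = 2^4 = 16 ✓.


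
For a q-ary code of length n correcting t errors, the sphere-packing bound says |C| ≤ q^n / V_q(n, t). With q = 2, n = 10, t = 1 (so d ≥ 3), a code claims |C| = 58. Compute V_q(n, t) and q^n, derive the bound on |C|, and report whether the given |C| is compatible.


V_q(n, t) = 11, q^n = 1024, Hamming bound = 93, |C| = 58 ≤ bound (satisfied).

Step 1: Compute V_q(n, t) = Σ_{j=0}^1 C(n, j) (q−1)^j.
  j = 0: C(10,0)·(1)^0 = 1·1 = 1.
  j = 1: C(10,1)·(1)^1 = 10·1 = 10.
  V_q(n, t) = 1 + 10 = 11.
Step 2: q^n = 2^10 = 1024.
Step 3: Hamming bound ⌊q^n / V_q(n,t)⌋ = ⌊1024/11⌋ = 93.
Step 4: Compare |C| = 58 to 93: satisfied.
The claimed |C| lies below the Hamming bound.


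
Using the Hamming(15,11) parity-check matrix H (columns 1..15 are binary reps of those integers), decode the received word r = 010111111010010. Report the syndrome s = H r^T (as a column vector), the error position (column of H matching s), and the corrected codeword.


s = (0, 1, 1, 0)^T, error position = 6, corrected codeword c = 010110111010010

Compute s = H r^T mod 2 one row at a time:
  s_1 = 1 + 1 + 0 + 1 + 0 + 0 + 1 + 0 = 4 ≡ 0 (mod 2).
  s_2 = 1 + 1 + 1 + 1 + 0 + 0 + 1 + 0 = 5 ≡ 1 (mod 2).
  s_3 = 1 + 0 + 1 + 1 + 0 + 1 + 1 + 0 = 5 ≡ 1 (mod 2).
  s_4 = 0 + 0 + 1 + 1 + 1 + 1 + 0 + 0 = 4 ≡ 0 (mod 2).
s = (0, 1, 1, 0)^T — this equals column 6 of H (binary 0110), so error is at position 6.
Correct: flip bit 6 of r = 010111111010010 to get c = 010110111010010.


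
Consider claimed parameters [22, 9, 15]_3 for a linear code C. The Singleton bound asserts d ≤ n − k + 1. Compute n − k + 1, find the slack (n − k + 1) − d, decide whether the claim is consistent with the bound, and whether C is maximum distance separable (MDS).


Singleton RHS = n − k + 1 = 14, slack = -1, bound violated (no such code; not MDS).

Singleton bound: d ≤ n − k + 1.
Here n = 22, k = 9, so n − k + 1 = 14.
Given d = 15, check d ≤ 14: NO.
Slack = (n − k + 1) − d = -1.
The slack is negative: d = 15 exceeds n − k + 1 = 14 by 1, so the Singleton bound is violated and no linear [22, 9, 15]_3 code can exist. In particular it is not MDS (MDS requires d = n − k + 1 exactly).
Description: the claimed parameters are [22, 9, 15]_3; such a code would be impossible (violates the Singleton bound).


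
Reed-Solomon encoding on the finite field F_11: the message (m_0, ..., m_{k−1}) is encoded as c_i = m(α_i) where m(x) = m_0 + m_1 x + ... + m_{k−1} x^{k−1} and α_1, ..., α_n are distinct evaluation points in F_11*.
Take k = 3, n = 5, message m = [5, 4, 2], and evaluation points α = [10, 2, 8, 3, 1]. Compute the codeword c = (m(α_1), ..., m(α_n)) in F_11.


c = [3, 10, 0, 2, 0]

Message polynomial: m(x) = 5 + 4·x + 2·x^2 (mod 11).
For each evaluation point α_i, compute m(α_i) mod 11:
  α_1 = 10: Horner steps 2 → 2 → 3, so m(10) = 3.
  α_2 = 2: Horner steps 2 → 8 → 10, so m(2) = 10.
  α_3 = 8: Horner steps 2 → 9 → 0, so m(8) = 0.
  α_4 = 3: Horner steps 2 → 10 → 2, so m(3) = 2.
  α_5 = 1: Horner steps 2 → 6 → 0, so m(1) = 0.
Codeword c = [3, 10, 0, 2, 0] ∈ F_11^5.


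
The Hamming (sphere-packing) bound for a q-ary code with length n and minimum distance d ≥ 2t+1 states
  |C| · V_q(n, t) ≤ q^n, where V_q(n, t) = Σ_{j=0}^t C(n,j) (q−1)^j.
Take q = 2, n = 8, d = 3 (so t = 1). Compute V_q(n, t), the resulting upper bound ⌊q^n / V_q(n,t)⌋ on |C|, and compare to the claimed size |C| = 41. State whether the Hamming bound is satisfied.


V_q(n, t) = 9, q^n = 256, Hamming bound = 28, |C| = 41 > bound (violated).

Step 1: Compute V_q(n, t) = Σ_{j=0}^1 C(n, j) (q−1)^j.
  j = 0: C(8,0)·(1)^0 = 1·1 = 1.
  j = 1: C(8,1)·(1)^1 = 8·1 = 8.
  V_q(n, t) = 1 + 8 = 9.
Step 2: q^n = 2^8 = 256.
Step 3: Hamming bound ⌊q^n / V_q(n,t)⌋ = ⌊256/9⌋ = 28.
Step 4: Compare |C| = 41 to 28: violated.
The claimed |C| lies above the Hamming bound, so no 2-ary code of length 8 with d ≥ 3 can have 41 codewords.
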